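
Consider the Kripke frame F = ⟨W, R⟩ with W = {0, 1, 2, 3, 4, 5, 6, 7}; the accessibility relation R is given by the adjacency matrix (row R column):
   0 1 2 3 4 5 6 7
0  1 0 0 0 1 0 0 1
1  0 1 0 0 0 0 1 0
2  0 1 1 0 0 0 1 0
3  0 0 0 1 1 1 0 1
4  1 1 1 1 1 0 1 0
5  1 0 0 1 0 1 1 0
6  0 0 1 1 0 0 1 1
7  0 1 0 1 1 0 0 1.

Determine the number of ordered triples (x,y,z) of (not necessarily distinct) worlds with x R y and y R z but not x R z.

38

Enumerating: (0,4,1), (0,4,2), (0,4,3), (0,4,6), (0,7,1), (0,7,3), (1,6,2), (1,6,3), (1,6,7), (2,6,3), (2,6,7), (3,4,0), … and 26 more.
Total: 38.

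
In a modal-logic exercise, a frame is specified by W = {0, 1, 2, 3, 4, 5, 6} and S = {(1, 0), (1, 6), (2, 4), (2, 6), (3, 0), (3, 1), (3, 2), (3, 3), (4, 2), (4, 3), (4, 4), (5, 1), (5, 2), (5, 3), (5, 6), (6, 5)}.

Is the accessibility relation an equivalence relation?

Reflexive: no — 0 is not related to itself.
Symmetric: no — 1 S 0 but not 0 S 1.
Transitive: no — 1 S 6 and 6 S 5, but not 1 S 5.
So S is not an equivalence relation.

No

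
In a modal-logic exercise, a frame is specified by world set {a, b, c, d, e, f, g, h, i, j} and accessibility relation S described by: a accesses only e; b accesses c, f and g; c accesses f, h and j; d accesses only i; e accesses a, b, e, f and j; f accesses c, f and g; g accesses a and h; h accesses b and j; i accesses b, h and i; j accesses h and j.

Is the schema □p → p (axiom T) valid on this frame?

No

Axiom T corresponds to the accessibility relation being reflexive.
Reflexive: no — a is not related to itself.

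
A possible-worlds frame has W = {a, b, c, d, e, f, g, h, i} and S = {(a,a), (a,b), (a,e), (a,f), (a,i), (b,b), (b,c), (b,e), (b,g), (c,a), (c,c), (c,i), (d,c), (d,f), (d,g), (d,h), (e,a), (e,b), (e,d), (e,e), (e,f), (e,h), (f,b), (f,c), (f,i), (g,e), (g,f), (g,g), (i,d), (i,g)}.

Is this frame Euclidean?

No

Euclidean: no — a S b and a S f, but not b S f.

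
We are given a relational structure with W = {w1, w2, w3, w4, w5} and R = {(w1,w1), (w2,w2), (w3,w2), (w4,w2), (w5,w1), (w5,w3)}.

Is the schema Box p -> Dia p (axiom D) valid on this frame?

Yes

The schema D characterises exactly the serial frames.
Serial: yes — every world has a successor (e.g. w1 R w1).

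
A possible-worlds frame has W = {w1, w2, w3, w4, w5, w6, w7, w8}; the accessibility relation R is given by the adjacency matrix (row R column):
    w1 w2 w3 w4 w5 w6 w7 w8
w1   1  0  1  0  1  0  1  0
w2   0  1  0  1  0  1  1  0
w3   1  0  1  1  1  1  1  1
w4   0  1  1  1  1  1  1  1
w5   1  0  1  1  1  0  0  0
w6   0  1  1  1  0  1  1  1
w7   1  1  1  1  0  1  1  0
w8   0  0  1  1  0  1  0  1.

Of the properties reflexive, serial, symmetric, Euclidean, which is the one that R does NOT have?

Reflexive: yes — every world is R-related to itself.
Serial: yes — every world has a successor (e.g. w1 R w1).
Symmetric: yes — every pair in R has its reverse in R.
Euclidean: no — w1 R w5 and w1 R w7, but not w5 R w7.
Only Euclidean fails.

Euclidean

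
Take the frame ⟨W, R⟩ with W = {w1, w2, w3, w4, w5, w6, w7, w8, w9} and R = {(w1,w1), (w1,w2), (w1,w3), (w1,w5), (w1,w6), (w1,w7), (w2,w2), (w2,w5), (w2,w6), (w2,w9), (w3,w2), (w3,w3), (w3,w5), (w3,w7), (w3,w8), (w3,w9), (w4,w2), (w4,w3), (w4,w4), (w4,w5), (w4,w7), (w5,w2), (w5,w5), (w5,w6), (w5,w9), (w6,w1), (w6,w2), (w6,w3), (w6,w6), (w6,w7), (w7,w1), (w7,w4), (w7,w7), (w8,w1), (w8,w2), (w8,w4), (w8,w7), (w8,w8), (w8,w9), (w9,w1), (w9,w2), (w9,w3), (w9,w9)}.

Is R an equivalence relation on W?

Reflexive: yes — every world is R-related to itself.
Symmetric: no — w1 R w2 but not w2 R w1.
Transitive: no — w1 R w2 and w2 R w9, but not w1 R w9.
So R is not an equivalence relation.

No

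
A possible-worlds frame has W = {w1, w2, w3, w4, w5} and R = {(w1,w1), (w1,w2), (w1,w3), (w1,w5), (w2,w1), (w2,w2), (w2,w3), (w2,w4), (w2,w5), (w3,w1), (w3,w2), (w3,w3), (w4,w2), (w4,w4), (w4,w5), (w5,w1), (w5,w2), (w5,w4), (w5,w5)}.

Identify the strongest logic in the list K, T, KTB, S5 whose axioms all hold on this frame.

KTB

Reflexive (axiom T): yes — every world is R-related to itself.
Symmetric (axiom B): yes — every pair in R has its reverse in R.
Euclidean (axiom 5): no — w1 R w3 and w1 R w5, but not w3 R w5.
So F validates K, T, KTB; S5 would additionally require R to be Euclidean. The strongest is KTB.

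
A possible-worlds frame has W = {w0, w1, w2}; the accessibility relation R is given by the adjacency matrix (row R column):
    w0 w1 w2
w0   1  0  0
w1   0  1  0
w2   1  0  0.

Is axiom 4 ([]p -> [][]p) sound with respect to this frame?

Axiom 4 corresponds to the accessibility relation being transitive.
Transitive: yes — every two-step R-path is closed by a direct edge.

Yes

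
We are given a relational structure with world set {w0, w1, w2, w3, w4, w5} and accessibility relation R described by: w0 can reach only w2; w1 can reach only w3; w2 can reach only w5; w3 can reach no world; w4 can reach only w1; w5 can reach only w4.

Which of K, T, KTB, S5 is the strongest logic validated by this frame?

K

Reflexive (axiom T): no — w0 is not related to itself.
Symmetric (axiom B): no — w0 R w2 but not w2 R w0.
Euclidean (axiom 5): no — w0 R w2 and w0 R w2, but not w2 R w2.
So F validates K; T would additionally require R to be reflexive. The strongest is K.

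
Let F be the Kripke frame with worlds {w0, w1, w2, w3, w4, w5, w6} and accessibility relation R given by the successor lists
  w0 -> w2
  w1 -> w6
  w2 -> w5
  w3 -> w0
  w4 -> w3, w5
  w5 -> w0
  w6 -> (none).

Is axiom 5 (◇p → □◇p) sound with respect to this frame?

No

Axiom 5 corresponds to the accessibility relation being Euclidean.
Euclidean: no — w4 R w3 and w4 R w5, but not w3 R w5.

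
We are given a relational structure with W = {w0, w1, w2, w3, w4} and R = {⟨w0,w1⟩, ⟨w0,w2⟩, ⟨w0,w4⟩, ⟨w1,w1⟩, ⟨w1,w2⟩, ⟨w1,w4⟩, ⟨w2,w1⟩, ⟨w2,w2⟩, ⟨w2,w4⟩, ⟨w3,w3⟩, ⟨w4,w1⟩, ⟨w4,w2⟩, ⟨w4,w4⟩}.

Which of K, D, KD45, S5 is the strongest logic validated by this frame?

KD45

Serial (axiom D): yes — every world has a successor (e.g. w0 R w1).
Euclidean (axiom 5): yes — any two successors of a common world are R-related.
Transitive (axiom 4): yes — every two-step R-path is closed by a direct edge.
Reflexive (axiom T): no — w0 is not related to itself.
So F validates K, D, KD45; S5 would additionally require R to be reflexive. The strongest is KD45.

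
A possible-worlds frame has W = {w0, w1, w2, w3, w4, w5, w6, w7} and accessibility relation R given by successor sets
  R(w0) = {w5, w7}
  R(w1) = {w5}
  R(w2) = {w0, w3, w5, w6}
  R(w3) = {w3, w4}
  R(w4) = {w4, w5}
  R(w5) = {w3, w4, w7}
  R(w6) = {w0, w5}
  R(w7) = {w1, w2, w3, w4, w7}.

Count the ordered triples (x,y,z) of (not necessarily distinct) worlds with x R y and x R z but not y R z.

Enumerating: (w0,w5,w5), (w0,w7,w5), (w1,w5,w5), (w2,w0,w0), (w2,w0,w3), (w2,w0,w6), (w2,w3,w0), (w2,w3,w5), (w2,w3,w6), (w2,w5,w0), (w2,w5,w5), (w2,w5,w6), … and 26 more.
Total: 38.

38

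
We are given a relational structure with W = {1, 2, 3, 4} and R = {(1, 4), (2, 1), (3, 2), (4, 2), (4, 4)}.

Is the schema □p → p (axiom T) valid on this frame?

No

Axiom T corresponds to the accessibility relation being reflexive.
Reflexive: no — 1 is not related to itself.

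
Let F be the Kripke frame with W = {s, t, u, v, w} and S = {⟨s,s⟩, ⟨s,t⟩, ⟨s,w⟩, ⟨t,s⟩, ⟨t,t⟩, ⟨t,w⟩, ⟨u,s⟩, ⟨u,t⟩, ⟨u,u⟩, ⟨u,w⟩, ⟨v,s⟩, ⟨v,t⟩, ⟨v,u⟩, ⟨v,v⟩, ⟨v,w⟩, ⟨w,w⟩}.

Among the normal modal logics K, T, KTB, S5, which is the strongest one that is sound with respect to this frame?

T

Reflexive (axiom T): yes — every world is S-related to itself.
Symmetric (axiom B): no — s S w but not w S s.
Euclidean (axiom 5): no — s S w and s S t, but not w S t.
So F validates K, T; KTB would additionally require S to be symmetric. The strongest is T.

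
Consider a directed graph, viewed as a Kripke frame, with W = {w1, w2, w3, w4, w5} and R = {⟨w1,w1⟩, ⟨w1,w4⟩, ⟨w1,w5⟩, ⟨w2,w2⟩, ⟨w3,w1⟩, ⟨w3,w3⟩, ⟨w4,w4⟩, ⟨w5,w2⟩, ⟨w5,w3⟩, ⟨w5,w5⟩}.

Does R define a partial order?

Reflexive: yes — every world is R-related to itself.
Transitive: no — w1 R w5 and w5 R w2, but not w1 R w2.
Antisymmetric: yes — no distinct pair is related both ways.
So R is not a partial order.

No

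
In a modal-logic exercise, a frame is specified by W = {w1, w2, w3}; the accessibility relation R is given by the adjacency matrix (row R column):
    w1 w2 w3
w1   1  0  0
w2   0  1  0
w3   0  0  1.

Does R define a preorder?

Reflexive: yes — every world is R-related to itself.
Transitive: yes — every two-step R-path is closed by a direct edge.
So R is a preorder.

Yes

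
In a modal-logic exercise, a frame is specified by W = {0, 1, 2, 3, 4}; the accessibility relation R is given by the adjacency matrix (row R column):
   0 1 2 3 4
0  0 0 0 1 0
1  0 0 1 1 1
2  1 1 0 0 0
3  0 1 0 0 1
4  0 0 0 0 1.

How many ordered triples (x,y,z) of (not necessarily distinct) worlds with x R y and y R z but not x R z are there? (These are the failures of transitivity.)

Enumerating: (0,3,1), (0,3,4), (1,2,0), (1,2,1), (1,3,1), (2,0,3), (2,1,2), (2,1,3), (2,1,4), (3,1,2), (3,1,3).

11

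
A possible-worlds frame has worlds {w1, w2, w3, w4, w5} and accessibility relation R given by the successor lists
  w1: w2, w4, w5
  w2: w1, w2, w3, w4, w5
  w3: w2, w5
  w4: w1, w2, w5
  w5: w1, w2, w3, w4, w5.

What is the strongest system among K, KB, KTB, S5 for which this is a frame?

KB

Symmetric (axiom B): yes — every pair in R has its reverse in R.
Reflexive (axiom T): no — w1 is not related to itself.
Euclidean (axiom 5): no — w2 R w1 and w2 R w3, but not w1 R w3.
So F validates K, KB; KTB would additionally require R to be reflexive. The strongest is KB.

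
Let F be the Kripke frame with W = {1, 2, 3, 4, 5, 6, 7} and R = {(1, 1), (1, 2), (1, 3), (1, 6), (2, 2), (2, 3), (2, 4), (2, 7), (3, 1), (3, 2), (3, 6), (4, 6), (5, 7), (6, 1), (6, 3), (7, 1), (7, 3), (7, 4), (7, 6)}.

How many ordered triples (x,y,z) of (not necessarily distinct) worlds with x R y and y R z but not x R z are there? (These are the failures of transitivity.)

24

Enumerating: (1,2,4), (1,2,7), (2,3,1), (2,3,6), (2,4,6), (2,7,1), (2,7,6), (3,1,3), (3,2,3), (3,2,4), (3,2,7), (3,6,3), … and 12 more.
Total: 24.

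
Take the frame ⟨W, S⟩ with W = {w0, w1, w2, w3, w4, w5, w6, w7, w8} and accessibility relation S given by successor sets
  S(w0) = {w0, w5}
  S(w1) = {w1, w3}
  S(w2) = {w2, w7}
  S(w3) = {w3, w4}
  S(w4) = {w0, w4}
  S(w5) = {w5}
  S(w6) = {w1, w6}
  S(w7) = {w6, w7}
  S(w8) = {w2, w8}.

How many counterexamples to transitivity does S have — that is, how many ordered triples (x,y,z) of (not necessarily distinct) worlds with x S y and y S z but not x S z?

Enumerating: (w1,w3,w4), (w2,w7,w6), (w3,w4,w0), (w4,w0,w5), (w6,w1,w3), (w7,w6,w1), (w8,w2,w7).

7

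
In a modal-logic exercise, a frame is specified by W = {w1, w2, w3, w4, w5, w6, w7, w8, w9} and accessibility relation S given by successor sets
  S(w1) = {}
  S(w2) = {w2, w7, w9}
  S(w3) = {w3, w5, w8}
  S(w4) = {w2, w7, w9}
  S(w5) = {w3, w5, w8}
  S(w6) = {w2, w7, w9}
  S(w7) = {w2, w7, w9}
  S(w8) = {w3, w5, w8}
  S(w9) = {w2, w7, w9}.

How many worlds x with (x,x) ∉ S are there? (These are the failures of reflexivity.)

Enumerating: w1, w4, w6.

3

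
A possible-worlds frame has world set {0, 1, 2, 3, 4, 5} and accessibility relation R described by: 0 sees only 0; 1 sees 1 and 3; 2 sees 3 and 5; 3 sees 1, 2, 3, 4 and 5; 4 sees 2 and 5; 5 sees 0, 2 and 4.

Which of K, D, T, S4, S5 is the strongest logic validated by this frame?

Serial (axiom D): yes — every world has a successor (e.g. 0 R 0).
Reflexive (axiom T): no — 2 is not related to itself.
Transitive (axiom 4): no — 1 R 3 and 3 R 2, but not 1 R 2.
Euclidean (axiom 5): no — 2 R 5 and 2 R 3, but not 5 R 3.
So F validates K, D; T would additionally require R to be reflexive. The strongest is D.

D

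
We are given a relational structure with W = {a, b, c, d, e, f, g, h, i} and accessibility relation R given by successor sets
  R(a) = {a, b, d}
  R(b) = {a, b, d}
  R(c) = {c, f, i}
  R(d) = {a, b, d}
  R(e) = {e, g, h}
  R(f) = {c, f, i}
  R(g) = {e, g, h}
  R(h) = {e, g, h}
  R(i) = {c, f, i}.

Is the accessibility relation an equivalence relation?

Reflexive: yes — every world is R-related to itself.
Symmetric: yes — every pair in R has its reverse in R.
Transitive: yes — every two-step R-path is closed by a direct edge.
So R is an equivalence relation.

Yes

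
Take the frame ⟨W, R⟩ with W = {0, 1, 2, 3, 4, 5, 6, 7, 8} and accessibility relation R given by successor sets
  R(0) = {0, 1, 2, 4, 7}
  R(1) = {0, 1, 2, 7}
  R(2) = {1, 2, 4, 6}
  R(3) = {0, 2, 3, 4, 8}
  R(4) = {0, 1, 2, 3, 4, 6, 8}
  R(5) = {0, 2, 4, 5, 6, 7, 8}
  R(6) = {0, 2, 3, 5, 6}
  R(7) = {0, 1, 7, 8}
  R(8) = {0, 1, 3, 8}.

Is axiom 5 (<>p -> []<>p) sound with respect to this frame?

Axiom 5 corresponds to the accessibility relation being Euclidean.
Euclidean: no — 0 R 1 and 0 R 4, but not 1 R 4.

No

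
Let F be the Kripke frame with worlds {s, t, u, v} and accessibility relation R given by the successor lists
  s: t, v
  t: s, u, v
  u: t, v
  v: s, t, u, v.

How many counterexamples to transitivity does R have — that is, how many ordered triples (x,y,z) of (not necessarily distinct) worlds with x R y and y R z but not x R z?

Enumerating: (s,t,s), (s,t,u), (s,v,s), (s,v,u), (t,s,t), (t,u,t), (t,v,t), (u,t,s), (u,t,u), (u,v,s), (u,v,u).

11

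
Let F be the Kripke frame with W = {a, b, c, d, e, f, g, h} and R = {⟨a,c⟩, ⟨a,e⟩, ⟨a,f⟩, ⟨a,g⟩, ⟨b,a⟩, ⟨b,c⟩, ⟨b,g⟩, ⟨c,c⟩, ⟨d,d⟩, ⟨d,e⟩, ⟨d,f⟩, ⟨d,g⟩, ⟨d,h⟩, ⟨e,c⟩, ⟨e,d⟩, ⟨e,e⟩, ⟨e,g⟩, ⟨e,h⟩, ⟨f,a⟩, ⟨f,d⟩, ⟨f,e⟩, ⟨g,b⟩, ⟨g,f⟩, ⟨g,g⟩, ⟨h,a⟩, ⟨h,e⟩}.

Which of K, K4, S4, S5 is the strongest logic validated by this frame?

Transitive (axiom 4): no — a R e and e R d, but not a R d.
Reflexive (axiom T): no — a is not related to itself.
Euclidean (axiom 5): no — a R c and a R e, but not c R e.
So F validates K; K4 would additionally require R to be transitive. The strongest is K.

K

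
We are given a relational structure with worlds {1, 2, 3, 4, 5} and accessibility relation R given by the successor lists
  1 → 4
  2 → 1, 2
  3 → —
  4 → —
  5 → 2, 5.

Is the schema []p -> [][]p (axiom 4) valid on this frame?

By correspondence theory, 4 is valid on a frame iff R is transitive.
Transitive: no — 2 R 1 and 1 R 4, but not 2 R 4.

No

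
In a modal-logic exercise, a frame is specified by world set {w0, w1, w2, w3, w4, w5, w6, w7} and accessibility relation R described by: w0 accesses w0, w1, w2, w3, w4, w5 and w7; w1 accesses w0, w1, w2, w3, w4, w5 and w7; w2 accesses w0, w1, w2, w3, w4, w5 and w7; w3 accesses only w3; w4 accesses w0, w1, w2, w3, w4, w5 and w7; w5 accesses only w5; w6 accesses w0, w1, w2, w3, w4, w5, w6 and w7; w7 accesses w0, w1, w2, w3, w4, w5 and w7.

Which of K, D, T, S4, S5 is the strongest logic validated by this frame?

S4

Serial (axiom D): yes — every world has a successor (e.g. w0 R w0).
Reflexive (axiom T): yes — every world is R-related to itself.
Transitive (axiom 4): yes — every two-step R-path is closed by a direct edge.
Euclidean (axiom 5): no — w0 R w3 and w0 R w1, but not w3 R w1.
So F validates K, D, T, S4; S5 would additionally require R to be Euclidean. The strongest is S4.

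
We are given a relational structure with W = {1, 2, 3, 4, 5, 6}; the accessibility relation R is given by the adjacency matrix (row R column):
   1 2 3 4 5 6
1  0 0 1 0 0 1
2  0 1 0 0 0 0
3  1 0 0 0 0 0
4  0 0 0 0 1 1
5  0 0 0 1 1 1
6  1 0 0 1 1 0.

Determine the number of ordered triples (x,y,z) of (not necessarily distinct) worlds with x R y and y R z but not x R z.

14

Enumerating: (1,3,1), (1,6,1), (1,6,4), (1,6,5), (3,1,3), (3,1,6), (4,5,4), (4,6,1), (4,6,4), (5,6,1), (6,1,3), (6,1,6), (6,4,6), (6,5,6).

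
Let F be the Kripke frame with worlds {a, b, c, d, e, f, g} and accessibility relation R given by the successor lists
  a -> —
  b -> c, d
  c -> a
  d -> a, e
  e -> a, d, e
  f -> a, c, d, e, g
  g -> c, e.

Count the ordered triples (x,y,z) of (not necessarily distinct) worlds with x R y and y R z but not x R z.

Enumerating: (b,c,a), (b,d,a), (b,d,e), (d,e,d), (g,c,a), (g,e,a), (g,e,d).

7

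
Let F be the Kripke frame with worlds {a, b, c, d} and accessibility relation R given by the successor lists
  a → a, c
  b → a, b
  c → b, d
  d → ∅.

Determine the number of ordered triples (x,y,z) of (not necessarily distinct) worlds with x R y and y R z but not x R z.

Enumerating: (a,c,b), (a,c,d), (b,a,c), (c,b,a).

4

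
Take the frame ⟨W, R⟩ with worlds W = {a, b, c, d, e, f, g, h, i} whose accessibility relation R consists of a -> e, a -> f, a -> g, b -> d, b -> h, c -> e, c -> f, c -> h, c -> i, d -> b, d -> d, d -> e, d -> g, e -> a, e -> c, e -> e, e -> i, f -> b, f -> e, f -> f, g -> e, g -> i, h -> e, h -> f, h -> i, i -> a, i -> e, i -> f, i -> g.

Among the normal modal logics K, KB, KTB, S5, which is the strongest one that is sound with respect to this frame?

K

Symmetric (axiom B): no — a R f but not f R a.
Reflexive (axiom T): no — a is not related to itself.
Euclidean (axiom 5): no — a R e and a R f, but not e R f.
So F validates K; KB would additionally require R to be symmetric. The strongest is K.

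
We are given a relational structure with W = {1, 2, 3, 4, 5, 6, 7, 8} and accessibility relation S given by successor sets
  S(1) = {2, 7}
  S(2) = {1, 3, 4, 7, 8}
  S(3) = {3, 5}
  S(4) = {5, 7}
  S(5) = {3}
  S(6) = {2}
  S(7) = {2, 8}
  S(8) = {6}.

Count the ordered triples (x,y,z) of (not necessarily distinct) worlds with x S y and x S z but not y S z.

Enumerating: (1,2,2), (1,7,7), (2,1,1), (2,1,3), (2,1,4), (2,1,8), (2,3,1), (2,3,4), (2,3,7), (2,3,8), (2,4,1), (2,4,3), … and 21 more.
Total: 33.

33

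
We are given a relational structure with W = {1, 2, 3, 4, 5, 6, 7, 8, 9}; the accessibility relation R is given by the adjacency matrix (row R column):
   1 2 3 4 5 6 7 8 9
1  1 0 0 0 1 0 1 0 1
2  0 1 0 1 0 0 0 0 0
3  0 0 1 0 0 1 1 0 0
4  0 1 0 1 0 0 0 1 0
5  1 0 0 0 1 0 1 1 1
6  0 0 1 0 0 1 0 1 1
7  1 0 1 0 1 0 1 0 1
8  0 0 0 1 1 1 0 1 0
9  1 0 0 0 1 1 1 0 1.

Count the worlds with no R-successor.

0

R is serial; there are no such worlds.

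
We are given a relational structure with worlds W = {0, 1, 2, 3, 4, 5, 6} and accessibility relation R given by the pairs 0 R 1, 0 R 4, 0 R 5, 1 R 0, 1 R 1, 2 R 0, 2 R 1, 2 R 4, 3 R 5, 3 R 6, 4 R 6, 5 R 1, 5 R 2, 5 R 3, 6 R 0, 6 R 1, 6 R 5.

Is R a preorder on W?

Reflexive: no — 0 is not related to itself.
Transitive: no — 0 R 4 and 4 R 6, but not 0 R 6.
So R is not a preorder.

No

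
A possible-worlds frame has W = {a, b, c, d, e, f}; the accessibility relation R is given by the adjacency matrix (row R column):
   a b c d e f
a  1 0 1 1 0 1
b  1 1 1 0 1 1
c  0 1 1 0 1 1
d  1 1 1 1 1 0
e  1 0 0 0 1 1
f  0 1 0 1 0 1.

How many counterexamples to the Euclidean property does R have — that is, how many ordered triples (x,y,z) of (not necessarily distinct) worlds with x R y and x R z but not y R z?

30

Enumerating: (a,c,a), (a,c,d), (a,d,f), (a,f,a), (a,f,c), (b,a,b), (b,a,e), (b,c,a), (b,e,b), (b,e,c), (b,f,a), (b,f,c), … and 18 more.
Total: 30.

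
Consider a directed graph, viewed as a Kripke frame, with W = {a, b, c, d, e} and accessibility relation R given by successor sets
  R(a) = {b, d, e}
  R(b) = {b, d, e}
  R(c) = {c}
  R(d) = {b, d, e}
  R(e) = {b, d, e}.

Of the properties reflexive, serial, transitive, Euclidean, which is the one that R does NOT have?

Reflexive: no — a is not related to itself.
Serial: yes — every world has a successor (e.g. a R b).
Transitive: yes — every two-step R-path is closed by a direct edge.
Euclidean: yes — any two successors of a common world are R-related.
Only reflexive fails.

reflexive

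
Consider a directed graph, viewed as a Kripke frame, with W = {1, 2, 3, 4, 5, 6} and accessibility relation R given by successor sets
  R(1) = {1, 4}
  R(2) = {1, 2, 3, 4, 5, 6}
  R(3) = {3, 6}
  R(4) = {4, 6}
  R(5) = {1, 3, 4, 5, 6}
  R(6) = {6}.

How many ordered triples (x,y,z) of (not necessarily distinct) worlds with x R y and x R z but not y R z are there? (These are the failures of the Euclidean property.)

34

Enumerating: (1,4,1), (2,1,2), (2,1,3), (2,1,5), (2,1,6), (2,3,1), (2,3,2), (2,3,4), (2,3,5), (2,4,1), (2,4,2), (2,4,3), … and 22 more.
Total: 34.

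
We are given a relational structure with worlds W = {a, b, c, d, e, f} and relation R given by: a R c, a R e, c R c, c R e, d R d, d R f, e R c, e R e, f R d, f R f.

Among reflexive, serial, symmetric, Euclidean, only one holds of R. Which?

Euclidean

Reflexive: no — a is not related to itself.
Serial: no — b has no R-successor.
Symmetric: no — a R c but not c R a.
Euclidean: yes — any two successors of a common world are R-related.
Only Euclidean holds.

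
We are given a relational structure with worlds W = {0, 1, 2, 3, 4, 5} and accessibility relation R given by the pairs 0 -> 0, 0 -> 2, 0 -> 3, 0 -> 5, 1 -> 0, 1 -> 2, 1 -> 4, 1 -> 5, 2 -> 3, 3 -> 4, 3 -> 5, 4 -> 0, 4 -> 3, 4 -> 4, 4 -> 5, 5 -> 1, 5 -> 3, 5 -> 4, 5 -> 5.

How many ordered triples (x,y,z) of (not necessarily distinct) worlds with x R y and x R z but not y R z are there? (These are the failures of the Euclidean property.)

26

Enumerating: (0,2,0), (0,2,2), (0,2,5), (0,3,0), (0,3,2), (0,3,3), (0,5,0), (0,5,2), (1,0,4), (1,2,0), (1,2,2), (1,2,4), … and 14 more.
Total: 26.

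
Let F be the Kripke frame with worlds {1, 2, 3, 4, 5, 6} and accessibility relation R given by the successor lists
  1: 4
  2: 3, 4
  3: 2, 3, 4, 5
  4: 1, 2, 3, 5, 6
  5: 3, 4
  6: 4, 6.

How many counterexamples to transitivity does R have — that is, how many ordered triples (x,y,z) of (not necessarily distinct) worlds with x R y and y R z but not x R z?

Enumerating: (1,4,1), (1,4,2), (1,4,3), (1,4,5), (1,4,6), (2,3,2), (2,3,5), (2,4,1), (2,4,2), (2,4,5), (2,4,6), (3,4,1), … and 16 more.
Total: 28.

28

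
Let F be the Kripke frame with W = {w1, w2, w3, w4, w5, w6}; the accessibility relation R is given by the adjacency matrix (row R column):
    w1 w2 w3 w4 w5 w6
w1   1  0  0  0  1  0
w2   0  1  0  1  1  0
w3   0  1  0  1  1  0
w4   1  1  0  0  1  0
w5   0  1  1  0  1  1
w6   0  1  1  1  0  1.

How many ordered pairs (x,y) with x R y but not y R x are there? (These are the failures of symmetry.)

9

Enumerating: (w1,w5), (w3,w2), (w3,w4), (w4,w1), (w4,w5), (w5,w6), (w6,w2), (w6,w3), (w6,w4).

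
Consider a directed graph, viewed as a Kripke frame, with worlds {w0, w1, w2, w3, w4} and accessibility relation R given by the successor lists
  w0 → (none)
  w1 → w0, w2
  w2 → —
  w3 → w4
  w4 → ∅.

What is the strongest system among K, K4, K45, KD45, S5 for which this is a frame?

Transitive (axiom 4): yes — every two-step R-path is closed by a direct edge.
Euclidean (axiom 5): no — w1 R w0 and w1 R w2, but not w0 R w2.
Serial (axiom D): no — w0 has no R-successor.
Reflexive (axiom T): no — w0 is not related to itself.
So F validates K, K4; K45 would additionally require R to be Euclidean. The strongest is K4.

K4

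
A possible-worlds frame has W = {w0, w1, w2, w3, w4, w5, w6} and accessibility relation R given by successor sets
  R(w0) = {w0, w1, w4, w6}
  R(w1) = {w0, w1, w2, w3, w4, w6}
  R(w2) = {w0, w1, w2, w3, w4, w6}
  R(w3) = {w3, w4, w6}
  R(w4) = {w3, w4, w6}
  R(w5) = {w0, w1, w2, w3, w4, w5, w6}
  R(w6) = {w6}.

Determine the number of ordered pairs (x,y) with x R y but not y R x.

17

Enumerating: (w0,w4), (w0,w6), (w1,w3), (w1,w4), (w1,w6), (w2,w0), (w2,w3), (w2,w4), (w2,w6), (w3,w6), (w4,w6), (w5,w0), (w5,w1), (w5,w2), (w5,w3), (w5,w4), (w5,w6).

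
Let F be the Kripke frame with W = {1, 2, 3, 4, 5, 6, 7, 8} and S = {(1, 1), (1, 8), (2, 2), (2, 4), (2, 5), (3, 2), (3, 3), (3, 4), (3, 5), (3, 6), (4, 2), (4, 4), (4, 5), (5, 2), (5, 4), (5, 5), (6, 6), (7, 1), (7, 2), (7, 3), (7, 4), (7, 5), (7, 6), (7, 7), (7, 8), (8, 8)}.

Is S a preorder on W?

Reflexive: yes — every world is S-related to itself.
Transitive: yes — every two-step S-path is closed by a direct edge.
So S is a preorder.

Yes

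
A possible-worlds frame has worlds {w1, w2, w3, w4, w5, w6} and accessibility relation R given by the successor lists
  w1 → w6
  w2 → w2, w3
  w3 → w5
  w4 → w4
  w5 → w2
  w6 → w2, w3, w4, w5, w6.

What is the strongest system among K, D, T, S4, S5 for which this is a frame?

D

Serial (axiom D): yes — every world has a successor (e.g. w1 R w6).
Reflexive (axiom T): no — w1 is not related to itself.
Transitive (axiom 4): no — w1 R w6 and w6 R w2, but not w1 R w2.
Euclidean (axiom 5): no — w6 R w2 and w6 R w4, but not w2 R w4.
So F validates K, D; T would additionally require R to be reflexive. The strongest is D.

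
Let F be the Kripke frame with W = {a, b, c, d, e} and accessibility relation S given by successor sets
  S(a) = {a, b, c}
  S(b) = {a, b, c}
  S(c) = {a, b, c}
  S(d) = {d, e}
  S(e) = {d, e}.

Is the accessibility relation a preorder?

Yes

Reflexive: yes — every world is S-related to itself.
Transitive: yes — every two-step S-path is closed by a direct edge.
So S is a preorder.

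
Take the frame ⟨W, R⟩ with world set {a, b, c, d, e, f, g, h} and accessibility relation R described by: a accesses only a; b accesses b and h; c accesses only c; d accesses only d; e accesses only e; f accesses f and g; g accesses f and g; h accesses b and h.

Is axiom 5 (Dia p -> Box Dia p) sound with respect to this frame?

Yes

Axiom 5 corresponds to the accessibility relation being Euclidean.
Euclidean: yes — any two successors of a common world are R-related.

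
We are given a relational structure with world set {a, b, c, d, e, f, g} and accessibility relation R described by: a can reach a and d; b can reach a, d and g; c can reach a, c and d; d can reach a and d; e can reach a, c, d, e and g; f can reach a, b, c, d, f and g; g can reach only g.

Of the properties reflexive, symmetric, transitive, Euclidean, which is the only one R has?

Reflexive: no — b is not related to itself.
Symmetric: no — b R a but not a R b.
Transitive: yes — every two-step R-path is closed by a direct edge.
Euclidean: no — b R a and b R g, but not a R g.
Only transitive holds.

transitive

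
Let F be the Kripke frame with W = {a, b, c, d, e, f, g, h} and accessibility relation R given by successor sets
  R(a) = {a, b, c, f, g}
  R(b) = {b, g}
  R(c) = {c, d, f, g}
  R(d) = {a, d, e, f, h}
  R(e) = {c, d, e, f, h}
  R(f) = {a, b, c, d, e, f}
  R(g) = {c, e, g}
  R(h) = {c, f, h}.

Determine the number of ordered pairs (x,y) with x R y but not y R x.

Enumerating: (a,b), (a,c), (a,g), (b,g), (c,d), (d,a), (d,h), (e,c), (e,h), (f,b), (g,e), (h,c), (h,f).

13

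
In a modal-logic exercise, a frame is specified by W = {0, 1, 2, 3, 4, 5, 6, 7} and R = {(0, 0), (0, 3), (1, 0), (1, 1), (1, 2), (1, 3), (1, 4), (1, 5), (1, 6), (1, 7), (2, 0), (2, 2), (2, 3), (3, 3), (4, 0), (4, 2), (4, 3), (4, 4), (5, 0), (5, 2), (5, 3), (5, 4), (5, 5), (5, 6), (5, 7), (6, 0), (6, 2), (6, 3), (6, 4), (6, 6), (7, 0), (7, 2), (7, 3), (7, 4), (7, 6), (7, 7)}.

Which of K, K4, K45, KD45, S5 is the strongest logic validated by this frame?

K4

Transitive (axiom 4): yes — every two-step R-path is closed by a direct edge.
Euclidean (axiom 5): no — 1 R 0 and 1 R 2, but not 0 R 2.
Serial (axiom D): yes — every world has a successor (e.g. 0 R 0).
Reflexive (axiom T): yes — every world is R-related to itself.
So F validates K, K4; K45 would additionally require R to be Euclidean. The strongest is K4.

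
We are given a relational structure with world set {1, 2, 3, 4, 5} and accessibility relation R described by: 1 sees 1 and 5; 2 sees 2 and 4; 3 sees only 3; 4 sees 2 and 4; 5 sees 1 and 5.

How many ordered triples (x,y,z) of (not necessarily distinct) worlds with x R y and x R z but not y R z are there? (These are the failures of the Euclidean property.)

R is Euclidean; there are no such tuples.

0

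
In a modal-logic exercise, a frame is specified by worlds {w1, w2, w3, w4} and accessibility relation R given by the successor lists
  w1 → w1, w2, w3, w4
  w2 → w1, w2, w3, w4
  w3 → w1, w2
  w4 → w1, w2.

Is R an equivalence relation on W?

No

Reflexive: no — w3 is not related to itself.
Symmetric: yes — every pair in R has its reverse in R.
Transitive: no — w3 R w1 and w1 R w4, but not w3 R w4.
So R is not an equivalence relation.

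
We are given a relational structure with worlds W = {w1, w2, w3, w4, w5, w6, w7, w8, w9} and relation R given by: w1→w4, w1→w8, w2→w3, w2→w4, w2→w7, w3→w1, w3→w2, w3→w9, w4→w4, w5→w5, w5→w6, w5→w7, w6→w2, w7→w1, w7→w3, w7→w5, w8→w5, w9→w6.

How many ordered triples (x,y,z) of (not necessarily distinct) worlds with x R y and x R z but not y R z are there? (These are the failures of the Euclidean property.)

33

Enumerating: (w1,w4,w8), (w1,w8,w4), (w1,w8,w8), (w2,w3,w3), (w2,w3,w4), (w2,w3,w7), (w2,w4,w3), (w2,w4,w7), (w2,w7,w4), (w2,w7,w7), (w3,w1,w1), (w3,w1,w2), … and 21 more.
Total: 33.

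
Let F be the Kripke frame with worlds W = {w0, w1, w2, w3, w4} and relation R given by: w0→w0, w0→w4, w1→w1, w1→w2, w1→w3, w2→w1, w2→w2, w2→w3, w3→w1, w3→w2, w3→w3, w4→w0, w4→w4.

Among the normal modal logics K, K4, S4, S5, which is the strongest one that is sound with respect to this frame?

S5

Transitive (axiom 4): yes — every two-step R-path is closed by a direct edge.
Reflexive (axiom T): yes — every world is R-related to itself.
Euclidean (axiom 5): yes — any two successors of a common world are R-related.
So F validates K, K4, S4, S5. The strongest is S5.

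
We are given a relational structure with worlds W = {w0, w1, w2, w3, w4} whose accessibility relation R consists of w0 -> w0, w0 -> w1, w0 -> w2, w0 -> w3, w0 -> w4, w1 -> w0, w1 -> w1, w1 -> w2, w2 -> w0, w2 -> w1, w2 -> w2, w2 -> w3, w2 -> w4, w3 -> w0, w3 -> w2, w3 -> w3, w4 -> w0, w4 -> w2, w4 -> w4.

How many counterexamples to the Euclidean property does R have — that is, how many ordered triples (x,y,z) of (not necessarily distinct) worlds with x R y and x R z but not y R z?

12

Enumerating: (w0,w1,w3), (w0,w1,w4), (w0,w3,w1), (w0,w3,w4), (w0,w4,w1), (w0,w4,w3), (w2,w1,w3), (w2,w1,w4), (w2,w3,w1), (w2,w3,w4), (w2,w4,w1), (w2,w4,w3).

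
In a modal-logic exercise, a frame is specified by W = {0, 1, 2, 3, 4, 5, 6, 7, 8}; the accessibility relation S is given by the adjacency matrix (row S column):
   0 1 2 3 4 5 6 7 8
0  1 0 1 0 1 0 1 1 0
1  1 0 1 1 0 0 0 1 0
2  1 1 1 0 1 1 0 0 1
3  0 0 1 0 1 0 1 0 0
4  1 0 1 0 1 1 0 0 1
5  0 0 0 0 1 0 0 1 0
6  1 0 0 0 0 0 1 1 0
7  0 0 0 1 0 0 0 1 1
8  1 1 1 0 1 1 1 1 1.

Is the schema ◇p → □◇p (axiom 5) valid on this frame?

No

By correspondence theory, 5 is valid on a frame iff S is Euclidean.
Euclidean: no — 0 S 2 and 0 S 6, but not 2 S 6.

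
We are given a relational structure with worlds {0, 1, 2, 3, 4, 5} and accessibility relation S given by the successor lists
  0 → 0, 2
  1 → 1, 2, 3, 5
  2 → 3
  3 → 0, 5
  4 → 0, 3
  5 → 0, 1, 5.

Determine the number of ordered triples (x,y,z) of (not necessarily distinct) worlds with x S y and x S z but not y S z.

Enumerating: (0,2,0), (0,2,2), (1,2,1), (1,2,2), (1,2,5), (1,3,1), (1,3,2), (1,3,3), (1,5,2), (1,5,3), (2,3,3), (3,0,5), (4,0,3), (4,3,3), (5,0,1), (5,0,5), (5,1,0).

17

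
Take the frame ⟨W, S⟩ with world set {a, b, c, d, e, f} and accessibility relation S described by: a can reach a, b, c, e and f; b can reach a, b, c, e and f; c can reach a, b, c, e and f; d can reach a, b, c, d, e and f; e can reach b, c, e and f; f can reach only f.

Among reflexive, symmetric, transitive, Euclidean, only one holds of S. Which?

reflexive

Reflexive: yes — every world is S-related to itself.
Symmetric: no — a S e but not e S a.
Transitive: no — e S b and b S a, but not e S a.
Euclidean: no — a S f and a S b, but not f S b.
Only reflexive holds.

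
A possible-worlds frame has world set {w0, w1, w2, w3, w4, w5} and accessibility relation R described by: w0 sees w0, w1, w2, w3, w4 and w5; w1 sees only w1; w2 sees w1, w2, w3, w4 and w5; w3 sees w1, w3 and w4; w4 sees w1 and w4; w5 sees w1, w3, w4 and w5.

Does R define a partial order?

Yes

Reflexive: yes — every world is R-related to itself.
Transitive: yes — every two-step R-path is closed by a direct edge.
Antisymmetric: yes — no distinct pair is related both ways.
So R is a partial order.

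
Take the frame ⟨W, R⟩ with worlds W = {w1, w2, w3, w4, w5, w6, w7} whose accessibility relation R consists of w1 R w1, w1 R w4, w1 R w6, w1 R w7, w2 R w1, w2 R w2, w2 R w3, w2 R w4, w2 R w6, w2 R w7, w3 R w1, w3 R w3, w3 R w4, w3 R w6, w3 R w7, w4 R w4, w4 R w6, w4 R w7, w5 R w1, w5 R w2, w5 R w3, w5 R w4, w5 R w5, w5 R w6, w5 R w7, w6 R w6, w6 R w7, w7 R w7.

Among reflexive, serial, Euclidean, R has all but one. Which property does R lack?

Euclidean

Reflexive: yes — every world is R-related to itself.
Serial: yes — every world has a successor (e.g. w1 R w1).
Euclidean: no — w1 R w6 and w1 R w4, but not w6 R w4.
Only Euclidean fails.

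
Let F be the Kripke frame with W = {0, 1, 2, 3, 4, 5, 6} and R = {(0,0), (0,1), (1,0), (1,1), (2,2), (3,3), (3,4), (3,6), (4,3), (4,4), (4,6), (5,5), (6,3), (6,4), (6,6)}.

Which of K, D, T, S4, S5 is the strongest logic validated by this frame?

S5

Serial (axiom D): yes — every world has a successor (e.g. 0 R 0).
Reflexive (axiom T): yes — every world is R-related to itself.
Transitive (axiom 4): yes — every two-step R-path is closed by a direct edge.
Euclidean (axiom 5): yes — any two successors of a common world are R-related.
So F validates K, D, T, S4, S5. The strongest is S5.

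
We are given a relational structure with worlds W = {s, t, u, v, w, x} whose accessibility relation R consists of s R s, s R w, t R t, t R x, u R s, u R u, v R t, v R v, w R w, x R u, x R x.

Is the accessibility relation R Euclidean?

Euclidean: no — s R w and s R s, but not w R s.

No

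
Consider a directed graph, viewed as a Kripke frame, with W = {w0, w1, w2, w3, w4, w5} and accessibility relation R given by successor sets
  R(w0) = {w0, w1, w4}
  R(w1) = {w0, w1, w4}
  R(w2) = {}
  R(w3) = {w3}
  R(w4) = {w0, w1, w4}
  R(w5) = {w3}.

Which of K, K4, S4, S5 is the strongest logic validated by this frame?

K4

Transitive (axiom 4): yes — every two-step R-path is closed by a direct edge.
Reflexive (axiom T): no — w2 is not related to itself.
Euclidean (axiom 5): yes — any two successors of a common world are R-related.
So F validates K, K4; S4 would additionally require R to be reflexive. The strongest is K4.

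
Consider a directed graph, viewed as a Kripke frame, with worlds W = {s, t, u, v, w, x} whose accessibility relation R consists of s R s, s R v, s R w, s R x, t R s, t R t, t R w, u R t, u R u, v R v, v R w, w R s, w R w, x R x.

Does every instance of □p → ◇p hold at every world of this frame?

Yes

By correspondence theory, D is valid on a frame iff R is serial.
Serial: yes — every world has a successor (e.g. s R s).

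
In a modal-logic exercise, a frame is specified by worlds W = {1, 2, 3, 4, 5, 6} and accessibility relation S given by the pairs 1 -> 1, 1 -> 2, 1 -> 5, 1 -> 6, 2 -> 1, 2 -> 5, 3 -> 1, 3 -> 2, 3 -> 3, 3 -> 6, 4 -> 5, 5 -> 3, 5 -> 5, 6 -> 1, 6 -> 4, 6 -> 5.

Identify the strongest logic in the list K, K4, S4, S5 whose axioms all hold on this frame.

Transitive (axiom 4): no — 1 S 5 and 5 S 3, but not 1 S 3.
Reflexive (axiom T): no — 2 is not related to itself.
Euclidean (axiom 5): no — 1 S 2 and 1 S 6, but not 2 S 6.
So F validates K; K4 would additionally require S to be transitive. The strongest is K.

K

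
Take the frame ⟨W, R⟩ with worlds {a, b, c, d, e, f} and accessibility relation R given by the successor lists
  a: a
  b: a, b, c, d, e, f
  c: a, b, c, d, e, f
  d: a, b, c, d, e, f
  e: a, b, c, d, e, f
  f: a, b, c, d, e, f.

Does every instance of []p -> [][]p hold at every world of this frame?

Yes

Axiom 4 corresponds to the accessibility relation being transitive.
Transitive: yes — every two-step R-path is closed by a direct edge.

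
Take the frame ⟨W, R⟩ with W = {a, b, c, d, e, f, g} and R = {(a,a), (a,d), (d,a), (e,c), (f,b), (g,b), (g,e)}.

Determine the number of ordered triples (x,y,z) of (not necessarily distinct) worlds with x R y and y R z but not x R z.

2

Enumerating: (d,a,d), (g,e,c).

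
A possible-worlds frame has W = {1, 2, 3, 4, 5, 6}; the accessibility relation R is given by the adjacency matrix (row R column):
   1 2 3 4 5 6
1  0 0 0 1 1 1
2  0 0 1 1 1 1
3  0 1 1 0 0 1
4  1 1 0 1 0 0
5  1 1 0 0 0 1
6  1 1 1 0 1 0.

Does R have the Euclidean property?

Euclidean: no — 1 R 4 and 1 R 5, but not 4 R 5.

No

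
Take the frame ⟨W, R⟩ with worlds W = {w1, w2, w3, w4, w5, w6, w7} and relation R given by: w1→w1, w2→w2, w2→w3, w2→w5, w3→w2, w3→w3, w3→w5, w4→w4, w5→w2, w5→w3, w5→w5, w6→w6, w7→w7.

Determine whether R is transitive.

Transitive: yes — every two-step R-path is closed by a direct edge.

Yes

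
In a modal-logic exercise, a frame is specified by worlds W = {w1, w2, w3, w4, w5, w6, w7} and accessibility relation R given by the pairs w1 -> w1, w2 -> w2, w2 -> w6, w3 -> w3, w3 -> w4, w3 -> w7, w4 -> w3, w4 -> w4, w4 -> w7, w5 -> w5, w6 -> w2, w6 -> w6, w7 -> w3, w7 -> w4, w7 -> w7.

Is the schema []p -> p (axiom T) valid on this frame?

Yes

By correspondence theory, T is valid on a frame iff R is reflexive.
Reflexive: yes — every world is R-related to itself.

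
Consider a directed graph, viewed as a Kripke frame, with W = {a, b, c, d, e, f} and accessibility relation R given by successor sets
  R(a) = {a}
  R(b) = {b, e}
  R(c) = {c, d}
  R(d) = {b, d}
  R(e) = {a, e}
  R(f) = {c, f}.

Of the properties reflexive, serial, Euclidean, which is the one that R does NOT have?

Reflexive: yes — every world is R-related to itself.
Serial: yes — every world has a successor (e.g. a R a).
Euclidean: no — b R e and b R b, but not e R b.
Only Euclidean fails.

Euclidean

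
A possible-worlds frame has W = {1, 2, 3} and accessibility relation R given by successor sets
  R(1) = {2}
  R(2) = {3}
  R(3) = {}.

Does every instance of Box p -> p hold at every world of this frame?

No

The schema T characterises exactly the reflexive frames.
Reflexive: no — 1 is not related to itself.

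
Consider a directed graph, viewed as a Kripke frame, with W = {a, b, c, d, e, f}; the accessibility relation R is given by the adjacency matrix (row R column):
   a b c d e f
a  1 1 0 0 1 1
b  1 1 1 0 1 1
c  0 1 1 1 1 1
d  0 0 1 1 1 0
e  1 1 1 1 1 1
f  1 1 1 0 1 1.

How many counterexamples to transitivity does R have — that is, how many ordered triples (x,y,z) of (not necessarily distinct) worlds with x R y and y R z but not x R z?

Enumerating: (a,b,c), (a,e,c), (a,e,d), (a,f,c), (b,c,d), (b,e,d), (c,b,a), (c,e,a), (c,f,a), (d,c,b), (d,c,f), (d,e,a), (d,e,b), (d,e,f), (f,c,d), (f,e,d).

16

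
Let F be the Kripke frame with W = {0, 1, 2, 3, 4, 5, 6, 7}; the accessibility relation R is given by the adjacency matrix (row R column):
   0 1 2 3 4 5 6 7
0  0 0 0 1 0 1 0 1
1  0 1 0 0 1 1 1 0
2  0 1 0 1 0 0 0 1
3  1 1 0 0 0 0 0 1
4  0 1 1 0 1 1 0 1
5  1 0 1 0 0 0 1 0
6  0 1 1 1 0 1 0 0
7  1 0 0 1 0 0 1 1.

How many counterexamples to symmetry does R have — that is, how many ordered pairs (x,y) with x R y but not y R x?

12

Enumerating: (1,5), (2,1), (2,3), (2,7), (3,1), (4,2), (4,5), (4,7), (5,2), (6,2), (6,3), (7,6).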